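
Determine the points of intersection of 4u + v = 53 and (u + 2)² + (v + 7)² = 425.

From the line, v = −4u + 53. Substituting:
17u² − 476u + 3179 = 0  ⟹  u² − 28u + 187 = 0
u = 17 or u = 11, giving (17, −15) and (11, 9).

(11, 9) and (17, −15)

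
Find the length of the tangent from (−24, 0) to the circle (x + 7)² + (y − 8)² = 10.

With centre O = (−7, 8), |OP|² = 353 and r² = 10.
The tangent meets the radius at right angles, so tangent² = |PO|² − r² = 353 − 10 = 343.

7√7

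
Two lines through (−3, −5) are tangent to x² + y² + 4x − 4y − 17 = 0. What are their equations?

Write the tangent as mx − y + (−5 − m·(−3)) = 0 and set its distance from the centre to 5:
[m·(1) − (7)]² = 25(m² + 1)
12m² + 7m − 12 = 0, so m = 3/4 or m = −4/3.
With m = 3/4: 3x − 4y = 11. With m = −4/3: 4x + 3y = −27.

3x − 4y = 11 and 4x + 3y = −27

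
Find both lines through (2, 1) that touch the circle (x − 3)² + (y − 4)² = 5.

x − 2y = 0 and 2x + y = 5

Write the tangent as mx − y + (1 − m·(2)) = 0 and set its distance from the centre to √5:
[m·(1) − (3)]² = 5(m² + 1)
2m² + 3m − 2 = 0, so m = 1/2 or m = −2.
Through (2, 1) these give x − 2y = 0 and 2x + y = 5.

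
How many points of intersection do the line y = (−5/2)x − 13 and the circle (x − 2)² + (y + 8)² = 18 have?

Substituting the line into the circle gives 29x² + 84x + 44 = 0.
Δ = 7056 − 5104 = 1952.
Two real roots: the line is a secant.

2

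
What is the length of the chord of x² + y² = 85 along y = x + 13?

√2

Substitute y = x + 13:
2x² + 26x + 84 = 0  ⟹  x² + 13x + 42 = 0
x = −6 or x = −7, giving (−6, 7) and (−7, 6).
Chord length = distance between (−6, 7) and (−7, 6) = √2 = √2.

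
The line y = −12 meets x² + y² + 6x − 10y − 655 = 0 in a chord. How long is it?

40

Substitute y = −12:
x² + 6x − 391 = 0
x = 17 or x = −23, giving (17, −12) and (−23, −12).
|(17, −12) − (−23, −12)| = √((40)² + (0)²) = 40.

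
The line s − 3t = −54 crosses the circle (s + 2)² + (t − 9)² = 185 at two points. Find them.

(−15, 13) and (6, 20)

From the line, t = (54 + s)/3. Substituting:
10s² + 90s − 900 = 0  ⟹  s² + 9s − 90 = 0
s = 6 or s = −15, giving (6, 20) and (−15, 13).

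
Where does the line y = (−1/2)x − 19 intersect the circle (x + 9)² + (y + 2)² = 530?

Express y = (−38 − x)/2 and substitute into the circle:
5x² + 140x − 640 = 0  ⟹  x² + 28x − 128 = 0
x = 4 or x = −32, giving (4, −21) and (−32, −3).

(−32, −3) and (4, −21)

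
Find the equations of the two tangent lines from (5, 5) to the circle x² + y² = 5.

Write the tangent as mx − y + (5 − m·(5)) = 0 and set its distance from the centre to √5:
(−5m − (−5))² = 5(m² + 1)
2m² − 5m + 2 = 0, so m = 2 or m = 1/2.
With m = 2: 2x − y = 5. With m = 1/2: x − 2y = −5.

2x − y = 5 and x − 2y = −5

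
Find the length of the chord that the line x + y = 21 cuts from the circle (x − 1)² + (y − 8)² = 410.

26√2

Centre (1, 8), r² = 410. Perpendicular distance d from centre to line = |−12| / √2 = 12/√2.
Chord = 2√(r² − d²) = 2·√(338) = 26√2.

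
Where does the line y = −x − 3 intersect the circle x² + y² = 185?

From the line, y = −x − 3. Substituting:
2x² + 6x − 176 = 0  ⟹  x² + 3x − 88 = 0
x = 8 or x = −11, giving (8, −11) and (−11, 8).

(−11, 8) and (8, −11)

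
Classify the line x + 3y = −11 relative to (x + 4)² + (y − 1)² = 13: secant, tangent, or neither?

Substituting the line into the circle gives 10x² + 100x + 223 = 0.
Δ = 10000 − 8920 = 1080.
Two real roots: the line is a secant.

secant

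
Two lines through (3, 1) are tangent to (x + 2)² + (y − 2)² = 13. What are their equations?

3x + 2y = 11 and 2x − 3y = 3

Let a tangent through (3, 1) have slope m. Its distance from (−2, 2) must equal √13:
[m·(−5) − (1)]² = 13(m² + 1)
6m² + 5m − 6 = 0, so m = −3/2 or m = 2/3.
With m = −3/2: 3x + 2y = 11. With m = 2/3: 2x − 3y = 3.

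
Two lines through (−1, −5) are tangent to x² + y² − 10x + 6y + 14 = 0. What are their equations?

2x − y = 3 and x + 2y = −11

Let a tangent through (−1, −5) have slope m. Its distance from (5, −3) must equal 2√5:
(6m − (2))² = 20(m² + 1)
2m² − 3m − 2 = 0, so m = 2 or m = −1/2.
Through (−1, −5) these give 2x − y = 3 and x + 2y = −11.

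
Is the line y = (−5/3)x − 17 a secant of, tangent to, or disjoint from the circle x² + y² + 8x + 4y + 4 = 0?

disjoint

Centre (−4, −2), r² = 16. Distance² from centre to line = (25)²/34 = 625/34.
Since d² > r², the line lies outside the circle.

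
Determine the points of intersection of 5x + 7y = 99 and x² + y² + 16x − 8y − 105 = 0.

(−4, 17) and (3, 12)

From the line, y = (99 − 5x)/7. Substituting:
74x² + 74x − 888 = 0  ⟹  x² + x − 12 = 0
x = 3 or x = −4, giving (3, 12) and (−4, 17).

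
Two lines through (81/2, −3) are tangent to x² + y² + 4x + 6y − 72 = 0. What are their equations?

Write the tangent as mx − y + (−3 − m·(81/2)) = 0 and set its distance from the centre to √85:
[m·(−85/2) − (0)]² = 85(m² + 1)
81m² − 4 = 0, so m = −2/9 or m = 2/9.
With m = −2/9: 2x + 9y = 54. With m = 2/9: 2x − 9y = 108.

2x + 9y = 54 and 2x − 9y = 108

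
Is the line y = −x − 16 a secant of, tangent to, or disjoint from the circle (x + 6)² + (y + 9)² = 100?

Substituting the line into the circle gives 2x² + 26x − 15 = 0.
Δ = 676 − (−120) = 796.
Two real roots: the line is a secant.

secant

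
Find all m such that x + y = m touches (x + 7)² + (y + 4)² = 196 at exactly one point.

m = −11 ± 14√2

For a tangent, require d(centre, line) = r = 14.
|1·(−7) + 1·(−4) − m| / √2 = 14
|m − (−11)| = 14√2.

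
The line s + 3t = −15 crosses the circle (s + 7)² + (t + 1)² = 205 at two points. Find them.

Substitute t = (−15 − s)/3:
10s² + 150s − 1260 = 0  ⟹  s² + 15s − 126 = 0
s = 6 or s = −21, giving (6, −7) and (−21, 2).

(−21, 2) and (6, −7)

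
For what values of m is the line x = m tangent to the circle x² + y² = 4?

m = −2 or m = 2

The line touches the circle iff its distance from (0, 0) is 2:
|1·0 + 0·0 − m| / √1 = 2
|m| = 2, so m = 2 or m = −2.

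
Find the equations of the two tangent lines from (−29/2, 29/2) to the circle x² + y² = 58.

Let a tangent through (−29/2, 29/2) have slope m. Its distance from (0, 0) must equal √58:
(29/2m − (−29/2))² = 58(m² + 1)
21m² + 58m + 21 = 0, so m = −7/3 or m = −3/7.
With m = −7/3: 7x + 3y = −58. With m = −3/7: 3x + 7y = 58.

7x + 3y = −58 and 3x + 7y = 58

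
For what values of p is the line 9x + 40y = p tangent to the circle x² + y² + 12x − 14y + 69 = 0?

p = 62 or p = 390

For a tangent, require d(centre, line) = r = 4.
|9·(−6) + 40·7 − p| / √1681 = 4
|p − (226)| = 4·41, so p = 390 or p = 62.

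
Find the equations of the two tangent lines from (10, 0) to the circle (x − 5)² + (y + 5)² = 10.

3x − y = 30 and x − 3y = 10

Let a tangent through (10, 0) have slope m. Its distance from (5, −5) must equal √10:
(−5m − (−5))² = 10(m² + 1)
3m² − 10m + 3 = 0, so m = 3 or m = 1/3.
Through (10, 0) these give 3x − y = 30 and x − 3y = 10.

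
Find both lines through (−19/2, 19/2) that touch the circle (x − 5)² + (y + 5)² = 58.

A line y − (19/2) = m(x − (−19/2)) is tangent when its distance from (5, −5) is √58:
(29/2m − (−29/2))² = 58(m² + 1)
21m² + 58m + 21 = 0, so m = −7/3 or m = −3/7.
Through (−19/2, 19/2) these give 7x + 3y = −38 and 3x + 7y = 38.

7x + 3y = −38 and 3x + 7y = 38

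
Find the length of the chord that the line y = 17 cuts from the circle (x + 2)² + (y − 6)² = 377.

Express y = 17 and substitute into the circle:
x² + 4x − 252 = 0
x = 14 or x = −18, giving (14, 17) and (−18, 17).
Chord length = distance between (14, 17) and (−18, 17) = √1024 = 32.

32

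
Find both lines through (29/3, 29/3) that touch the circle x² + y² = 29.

2x − 5y = −29 and 5x − 2y = 29

Let a tangent through (29/3, 29/3) have slope m. Its distance from (0, 0) must equal √29:
(−29/3m − (−29/3))² = 29(m² + 1)
10m² − 29m + 10 = 0, so m = 2/5 or m = 5/2.
Through (29/3, 29/3) these give 2x − 5y = −29 and 5x − 2y = 29.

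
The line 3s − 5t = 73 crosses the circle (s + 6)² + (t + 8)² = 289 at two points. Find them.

From the line, t = (−73 + 3s)/5. Substituting:
34s² + 102s − 5236 = 0  ⟹  s² + 3s − 154 = 0
s = 11 or s = −14, giving (11, −8) and (−14, −23).

(−14, −23) and (11, −8)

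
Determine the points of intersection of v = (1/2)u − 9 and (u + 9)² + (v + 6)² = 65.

Express v = (−18 + u)/2 and substitute into the circle:
5u² + 60u + 100 = 0  ⟹  u² + 12u + 20 = 0
u = −2 or u = −10, giving (−2, −10) and (−10, −14).

(−10, −14) and (−2, −10)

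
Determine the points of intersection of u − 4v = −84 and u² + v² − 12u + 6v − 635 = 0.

Substitute v = (84 + u)/4:
17u² − 1088 = 0  ⟹  u² − 64 = 0
u = 8 or u = −8, giving (8, 23) and (−8, 19).

(−8, 19) and (8, 23)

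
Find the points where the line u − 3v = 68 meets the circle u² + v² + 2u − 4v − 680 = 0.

(−4, −24) and (17, −17)

Express v = (−68 + u)/3 and substitute into the circle:
10u² − 130u − 680 = 0  ⟹  u² − 13u − 68 = 0
u = 17 or u = −4, giving (17, −17) and (−4, −24).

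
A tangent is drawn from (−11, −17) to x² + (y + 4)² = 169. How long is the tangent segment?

With centre O = (0, −4), |OP|² = 290 and r² = 169.
The tangent meets the radius at right angles, so tangent² = |PO|² − r² = 290 − 169 = 121.

11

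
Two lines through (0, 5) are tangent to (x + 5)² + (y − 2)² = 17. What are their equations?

A line y − (5) = m(x − (0)) is tangent when its distance from (−5, 2) is √17:
(−5m − (−3))² = 17(m² + 1)
4m² − 15m − 4 = 0, so m = 4 or m = −1/4.
With m = 4: 4x − y = −5. With m = −1/4: x + 4y = 20.

4x − y = −5 and x + 4y = 20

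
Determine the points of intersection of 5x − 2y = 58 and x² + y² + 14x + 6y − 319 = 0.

(4, −19) and (12, 1)

Substitute y = (−58 + 5x)/2:
29x² − 464x + 1392 = 0  ⟹  x² − 16x + 48 = 0
x = 12 or x = 4, giving (12, 1) and (4, −19).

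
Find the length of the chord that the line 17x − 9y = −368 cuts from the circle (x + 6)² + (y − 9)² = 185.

√370

Substitute y = (368 + 17x)/9:
370x² + 10730x + 70300 = 0  ⟹  x² + 29x + 190 = 0
x = −10 or x = −19, giving (−10, 22) and (−19, 5).
Chord length = distance between (−10, 22) and (−19, 5) = √370 = √370.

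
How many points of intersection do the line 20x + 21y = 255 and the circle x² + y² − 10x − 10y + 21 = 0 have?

2

Substituting the line into the circle gives 841x² − 10410x + 20736 = 0.
Δ = 108368100 − 69755904 = 38612196.
Two real roots: the line is a secant.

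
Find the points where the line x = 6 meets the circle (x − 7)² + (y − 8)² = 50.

The line gives x = 6. Substituting into the circle:
y² − 16y + 15 = 0
y = 15 or y = 1, giving (6, 15) and (6, 1).

(6, 1) and (6, 15)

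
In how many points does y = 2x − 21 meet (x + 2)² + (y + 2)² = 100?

Substituting the line into the circle gives 5x² − 72x + 265 = 0.
Discriminant = (−72)² − 4·5·(265) = −116 < 0.
No real roots: the line does not meet the circle.

0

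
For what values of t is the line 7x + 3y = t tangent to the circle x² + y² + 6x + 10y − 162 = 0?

For a tangent, require d(centre, line) = r = 14.
|7·(−3) + 3·(−5) − t| / √58 = 14
|t − (−36)| = 14√58.

t = −36 ± 14√58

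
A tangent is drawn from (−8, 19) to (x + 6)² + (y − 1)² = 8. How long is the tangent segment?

8√5

The centre is (−6, 1) and r = 2√2. The square of the distance from P to the centre is 4 + 324 = 328.
The tangent meets the radius at right angles, so tangent² = |PO|² − r² = 328 − 8 = 320.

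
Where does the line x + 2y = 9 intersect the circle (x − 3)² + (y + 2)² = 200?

(−7, 8) and (17, −4)

From the line, y = (9 − x)/2. Substituting:
5x² − 50x − 595 = 0  ⟹  x² − 10x − 119 = 0
x = 17 or x = −7, giving (17, −4) and (−7, 8).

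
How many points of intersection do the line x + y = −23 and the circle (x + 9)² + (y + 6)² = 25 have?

0

Centre (−9, −6), r² = 25. Distance² from centre to line = (8)²/2 = 32.
Since d² > r², the line lies outside the circle.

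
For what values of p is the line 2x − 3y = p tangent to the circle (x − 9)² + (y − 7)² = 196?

Tangency holds when the distance from the centre (9, 7) to the line equals the radius 14:
|2·9 − 3·7 − p| / √13 = 14
|p − (−3)| = 14√13.

p = −3 ± 14√13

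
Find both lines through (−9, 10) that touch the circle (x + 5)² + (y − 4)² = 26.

Write the tangent as mx − y + (10 − m·(−9)) = 0 and set its distance from the centre to √26:
[m·(4) − (−6)]² = 26(m² + 1)
5m² − 24m − 5 = 0, so m = −1/5 or m = 5.
With m = −1/5: x + 5y = 41. With m = 5: 5x − y = −55.

x + 5y = 41 and 5x − y = −55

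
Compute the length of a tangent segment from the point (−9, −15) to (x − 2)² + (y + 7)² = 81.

2√26

With centre O = (2, −7), |OP|² = 185 and r² = 81.
The tangent meets the radius at right angles, so tangent² = |PO|² − r² = 185 − 81 = 104.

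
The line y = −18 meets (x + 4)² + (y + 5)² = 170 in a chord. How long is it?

2

Centre (−4, −5), r² = 170. Perpendicular distance d from centre to line = |13| / √1 = 13.
Half the chord is √(r² − d²) = √(1), so the full chord is 2.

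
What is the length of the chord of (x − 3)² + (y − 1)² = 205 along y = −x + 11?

The distance from (3, 1) to the line is 7/√2, and r² = 205.
Chord = 2√(r² − d²) = 2·√(361/2) = 19√2.

19√2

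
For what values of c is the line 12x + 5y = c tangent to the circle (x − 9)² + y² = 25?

For a tangent, require d(centre, line) = r = 5.
|12·9 + 5·0 − c| / √169 = 5
|c − (108)| = 5·13, so c = 173 or c = 43.

c = 43 or c = 173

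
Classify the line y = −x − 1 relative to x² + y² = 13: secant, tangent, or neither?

secant

Substituting the line into the circle gives 2x² + 2x − 12 = 0.
Δ = 4 − (−96) = 100.
Two real roots: the line is a secant.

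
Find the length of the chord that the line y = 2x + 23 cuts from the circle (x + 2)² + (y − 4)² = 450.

The distance from (−2, 4) to the line is 15/√5, and r² = 450.
Half the chord is √(r² − d²) = √(405), so the full chord is 18√5.

18√5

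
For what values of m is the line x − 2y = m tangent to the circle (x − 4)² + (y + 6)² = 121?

m = 16 ± 11√5

Tangency holds when the distance from the centre (4, −6) to the line equals the radius 11:
|1·4 − 2·(−6) − m| / √5 = 11
|m − (16)| = 11√5.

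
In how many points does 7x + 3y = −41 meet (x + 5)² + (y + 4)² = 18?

Centre (−5, −4), r² = 18. Distance² from centre to line = (−6)²/58 = 18/29.
Since d² < r², the line cuts the circle twice.

2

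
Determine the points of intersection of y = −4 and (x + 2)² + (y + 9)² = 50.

(−7, −4) and (3, −4)

Substitute y = −4:
x² + 4x − 21 = 0
x = 3 or x = −7, giving (3, −4) and (−7, −4).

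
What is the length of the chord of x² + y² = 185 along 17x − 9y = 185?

√370

From the line, y = (−185 + 17x)/9. Substituting:
370x² − 6290x + 19240 = 0  ⟹  x² − 17x + 52 = 0
x = 13 or x = 4, giving (13, 4) and (4, −13).
|(13, 4) − (4, −13)| = √((9)² + (17)²) = √370.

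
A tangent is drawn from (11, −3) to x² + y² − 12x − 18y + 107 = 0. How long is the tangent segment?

√159

With centre O = (6, 9), |OP|² = 169 and r² = 10.
By the tangent–radius right angle, tangent length = √(|PO|² − r²) = √159.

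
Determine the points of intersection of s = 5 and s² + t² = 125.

(5, −10) and (5, 10)

The line gives s = 5. Substituting into the circle:
t² − 100 = 0
t = 10 or t = −10, giving (5, 10) and (5, −10).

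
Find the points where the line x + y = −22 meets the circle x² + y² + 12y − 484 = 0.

Substitute y = −x − 22:
2x² + 32x − 264 = 0  ⟹  x² + 16x − 132 = 0
x = 6 or x = −22, giving (6, −28) and (−22, 0).

(−22, 0) and (6, −28)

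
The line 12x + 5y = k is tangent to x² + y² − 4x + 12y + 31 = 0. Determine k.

k = −45 or k = 33

For a tangent, require d(centre, line) = r = 3.
|12·2 + 5·(−6) − k| / √169 = 3
|k − (−6)| = 3·13, so k = 33 or k = −45.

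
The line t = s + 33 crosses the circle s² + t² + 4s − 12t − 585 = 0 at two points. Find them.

From the line, t = s + 33. Substituting:
2s² + 58s + 108 = 0  ⟹  s² + 29s + 54 = 0
s = −2 or s = −27, giving (−2, 31) and (−27, 6).

(−27, 6) and (−2, 31)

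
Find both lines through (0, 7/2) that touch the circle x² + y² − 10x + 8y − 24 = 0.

x − 8y = −28 and 7x − 4y = −14

Write the tangent as mx − y + (7/2 − m·(0)) = 0 and set its distance from the centre to √65:
[m·(5) − (−15/2)]² = 65(m² + 1)
32m² − 60m + 7 = 0, so m = 1/8 or m = 7/4.
Through (0, 7/2) these give x − 8y = −28 and 7x − 4y = −14.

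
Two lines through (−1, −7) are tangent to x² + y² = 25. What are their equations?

4x + 3y = −25 and 3x − 4y = 25

A line y − (−7) = m(x − (−1)) is tangent when its distance from (0, 0) is 5:
[m·(1) − (7)]² = 25(m² + 1)
12m² + 7m − 12 = 0, so m = −4/3 or m = 3/4.
Through (−1, −7) these give 4x + 3y = −25 and 3x − 4y = 25.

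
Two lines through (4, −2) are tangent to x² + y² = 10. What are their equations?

3x + y = 10 and x − 3y = 10

Let a tangent through (4, −2) have slope m. Its distance from (0, 0) must equal √10:
(−4m − (2))² = 10(m² + 1)
3m² + 8m − 3 = 0, so m = −3 or m = 1/3.
With m = −3: 3x + y = 10. With m = 1/3: x − 3y = 10.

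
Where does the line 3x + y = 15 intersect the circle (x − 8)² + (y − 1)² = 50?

(3, 6) and (7, −6)

From the line, y = −3x + 15. Substituting:
10x² − 100x + 210 = 0  ⟹  x² − 10x + 21 = 0
x = 7 or x = 3, giving (7, −6) and (3, 6).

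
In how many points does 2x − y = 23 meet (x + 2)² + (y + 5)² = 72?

Substituting the line into the circle gives 5x² − 68x + 256 = 0.
Δ = 4624 − 5120 = −496.
No real roots: the line does not meet the circle.

0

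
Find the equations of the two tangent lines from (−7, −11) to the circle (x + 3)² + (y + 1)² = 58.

3x − 7y = 56 and 7x + 3y = −82

Let a tangent through (−7, −11) have slope m. Its distance from (−3, −1) must equal √58:
[m·(4) − (10)]² = 58(m² + 1)
21m² + 40m − 21 = 0, so m = 3/7 or m = −7/3.
Through (−7, −11) these give 3x − 7y = 56 and 7x + 3y = −82.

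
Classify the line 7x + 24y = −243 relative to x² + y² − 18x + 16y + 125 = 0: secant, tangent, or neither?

neither

Substituting the line into the circle gives 625x² − 9654x + 37737 = 0.
Δ = 93199716 − 94342500 = −1142784.
No real roots: the line does not meet the circle.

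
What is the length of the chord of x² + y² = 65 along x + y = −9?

7√2

Express y = −x − 9 and substitute into the circle:
2x² + 18x + 16 = 0  ⟹  x² + 9x + 8 = 0
x = −1 or x = −8, giving (−1, −8) and (−8, −1).
|(−1, −8) − (−8, −1)| = √((7)² + (−7)²) = 7√2.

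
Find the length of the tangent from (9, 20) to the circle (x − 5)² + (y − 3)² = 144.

With centre O = (5, 3), |OP|² = 305 and r² = 144.
The tangent meets the radius at right angles, so tangent² = |PO|² − r² = 305 − 144 = 161.

√161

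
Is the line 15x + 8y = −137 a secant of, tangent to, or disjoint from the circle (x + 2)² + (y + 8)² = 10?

d² = (15·(−2) + 8·(−8) − (−137))²/289 = 1849/289; r² = 10.
Since d² < r², the line cuts the circle twice.

secant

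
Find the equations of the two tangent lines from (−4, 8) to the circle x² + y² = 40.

Write the tangent as mx − y + (8 − m·(−4)) = 0 and set its distance from the centre to 2√10:
(4m − (−8))² = 40(m² + 1)
3m² − 8m − 3 = 0, so m = −1/3 or m = 3.
Through (−4, 8) these give x + 3y = 20 and 3x − y = −20.

x + 3y = 20 and 3x − y = −20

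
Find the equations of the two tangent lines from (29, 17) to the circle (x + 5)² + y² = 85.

6x − 7y = 55 and 2x − 9y = −95

Let a tangent through (29, 17) have slope m. Its distance from (−5, 0) must equal √85:
(−34m − (−17))² = 85(m² + 1)
63m² − 68m + 12 = 0, so m = 6/7 or m = 2/9.
With m = 6/7: 6x − 7y = 55. With m = 2/9: 2x − 9y = −95.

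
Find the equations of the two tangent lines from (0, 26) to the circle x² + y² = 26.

5x + y = 26 and 5x − y = −26

A line y − (26) = m(x − (0)) is tangent when its distance from (0, 0) is √26:
[m·(0) − (−26)]² = 26(m² + 1)
m² − 25 = 0, so m = −5 or m = 5.
Through (0, 26) these give 5x + y = 26 and 5x − y = −26.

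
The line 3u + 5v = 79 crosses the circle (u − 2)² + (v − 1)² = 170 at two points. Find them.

(3, 14) and (13, 8)

Substitute v = (79 − 3u)/5:
34u² − 544u + 1326 = 0  ⟹  u² − 16u + 39 = 0
u = 13 or u = 3, giving (13, 8) and (3, 14).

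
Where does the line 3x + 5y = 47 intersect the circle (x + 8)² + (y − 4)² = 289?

From the line, y = (47 − 3x)/5. Substituting:
34x² + 238x − 4896 = 0  ⟹  x² + 7x − 144 = 0
x = 9 or x = −16, giving (9, 4) and (−16, 19).

(−16, 19) and (9, 4)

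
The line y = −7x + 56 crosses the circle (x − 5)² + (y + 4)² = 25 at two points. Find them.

(8, 0) and (9, −7)

Express y = −7x + 56 and substitute into the circle:
50x² − 850x + 3600 = 0  ⟹  x² − 17x + 72 = 0
x = 9 or x = 8, giving (9, −7) and (8, 0).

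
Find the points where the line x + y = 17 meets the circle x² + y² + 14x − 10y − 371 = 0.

Substitute y = −x + 17:
2x² − 10x − 252 = 0  ⟹  x² − 5x − 126 = 0
x = 14 or x = −9, giving (14, 3) and (−9, 26).

(−9, 26) and (14, 3)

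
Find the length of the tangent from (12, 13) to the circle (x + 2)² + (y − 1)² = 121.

The centre is (−2, 1) and r = 11. The square of the distance from P to the centre is 196 + 144 = 340.
Power of the point: PT² = |PO|² − r² = 219, so PT = √219.

√219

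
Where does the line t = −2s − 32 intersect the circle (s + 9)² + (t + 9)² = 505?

Express t = −2s − 32 and substitute into the circle:
5s² + 110s + 105 = 0  ⟹  s² + 22s + 21 = 0
s = −1 or s = −21, giving (−1, −30) and (−21, 10).

(−21, 10) and (−1, −30)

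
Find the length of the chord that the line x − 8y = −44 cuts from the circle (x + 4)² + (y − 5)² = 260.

4√65

Centre (−4, 5), r² = 260. Perpendicular distance d from centre to line = |0| / √65 = 0/√65.
Half the chord is √(r² − d²) = √(260), so the full chord is 4√65.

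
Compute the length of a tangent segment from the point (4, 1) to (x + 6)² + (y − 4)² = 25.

Centre (−6, 4), r² = 25. |PO|² = (10)² + (−3)² = 109.
By the tangent–radius right angle, tangent length = √(|PO|² − r²) = √84 = 2√21.

2√21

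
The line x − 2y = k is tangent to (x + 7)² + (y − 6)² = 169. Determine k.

Tangency holds when the distance from the centre (−7, 6) to the line equals the radius 13:
|1·(−7) − 2·6 − k| / √5 = 13
|k − (−19)| = 13√5.

k = −19 ± 13√5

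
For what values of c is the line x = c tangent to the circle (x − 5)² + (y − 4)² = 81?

For a tangent, require d(centre, line) = r = 9.
|1·5 + 0·4 − c| / √1 = 9
|c − (5)| = 9, so c = 14 or c = −4.

c = −4 or c = 14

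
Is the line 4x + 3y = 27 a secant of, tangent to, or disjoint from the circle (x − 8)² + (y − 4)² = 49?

secant

Substituting the line into the circle gives 25x² − 264x + 360 = 0.
Discriminant = (−264)² − 4·25·(360) = 33696 > 0.
Two real roots: the line is a secant.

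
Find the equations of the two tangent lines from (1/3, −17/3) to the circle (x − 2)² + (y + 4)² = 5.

2x + y = −5 and x + 2y = −11

Write the tangent as mx − y + (−17/3 − m·(1/3)) = 0 and set its distance from the centre to √5:
[m·(5/3) − (5/3)]² = 5(m² + 1)
2m² + 5m + 2 = 0, so m = −2 or m = −1/2.
Through (1/3, −17/3) these give 2x + y = −5 and x + 2y = −11.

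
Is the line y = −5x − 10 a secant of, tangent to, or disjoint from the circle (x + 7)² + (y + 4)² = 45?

secant

Centre (−7, −4), r² = 45. Distance² from centre to line = (−29)²/26 = 841/26.
Since d² < r², the line cuts the circle twice.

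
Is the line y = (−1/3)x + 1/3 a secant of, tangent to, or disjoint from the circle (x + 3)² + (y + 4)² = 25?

Substituting the line into the circle gives 10x² + 28x + 25 = 0.
Δ = 784 − 1000 = −216.
No real roots: the line does not meet the circle.

disjoint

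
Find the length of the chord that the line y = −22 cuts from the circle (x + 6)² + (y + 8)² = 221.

Centre (−6, −8), r² = 221. Perpendicular distance d from centre to line = |14| / √1 = 14.
Half the chord is √(r² − d²) = √(25), so the full chord is 10.

10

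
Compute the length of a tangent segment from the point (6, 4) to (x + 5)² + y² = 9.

Centre (−5, 0), r² = 9. |PO|² = (11)² + (4)² = 137.
Power of the point: PT² = |PO|² − r² = 128, so PT = 8√2.

8√2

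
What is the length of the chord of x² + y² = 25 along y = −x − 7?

√2

Substitute y = −x − 7:
2x² + 14x + 24 = 0  ⟹  x² + 7x + 12 = 0
x = −3 or x = −4, giving (−3, −4) and (−4, −3).
|(−3, −4) − (−4, −3)| = √((1)² + (−1)²) = √2.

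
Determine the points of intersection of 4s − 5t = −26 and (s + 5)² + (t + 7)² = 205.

(−19, −10) and (1, 6)

From the line, t = (26 + 4s)/5. Substituting:
41s² + 738s − 779 = 0  ⟹  s² + 18s − 19 = 0
s = 1 or s = −19, giving (1, 6) and (−19, −10).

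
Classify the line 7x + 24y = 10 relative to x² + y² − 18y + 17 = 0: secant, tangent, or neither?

d² = (7·0 + 24·9 − (10))²/625 = 42436/625; r² = 64.
Since d² > r², the line lies outside the circle.

neither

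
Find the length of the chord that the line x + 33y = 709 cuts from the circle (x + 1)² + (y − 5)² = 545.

√1090

The distance from (−1, 5) to the line is 545/√1090, and r² = 545.
Half the chord is √(r² − d²) = √(545/2), so the full chord is √1090.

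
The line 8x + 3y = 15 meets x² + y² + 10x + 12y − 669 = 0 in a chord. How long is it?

Centre (−5, −6), r² = 730. Perpendicular distance d from centre to line = |−73| / √73 = 73/√73.
Half the chord is √(r² − d²) = √(657), so the full chord is 6√73.

6√73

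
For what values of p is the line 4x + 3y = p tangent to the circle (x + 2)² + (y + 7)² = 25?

p = −54 or p = −4

Tangency holds when the distance from the centre (−2, −7) to the line equals the radius 5:
|4·(−2) + 3·(−7) − p| / √25 = 5
|p − (−29)| = 5·5, so p = −4 or p = −54.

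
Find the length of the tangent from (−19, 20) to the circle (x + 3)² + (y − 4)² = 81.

With centre O = (−3, 4), |OP|² = 512 and r² = 81.
Power of the point: PT² = |PO|² − r² = 431, so PT = √431.

√431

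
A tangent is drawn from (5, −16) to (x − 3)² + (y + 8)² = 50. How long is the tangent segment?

3√2

Centre (3, −8), r² = 50. |PO|² = (2)² + (−8)² = 68.
Power of the point: PT² = |PO|² − r² = 18, so PT = 3√2.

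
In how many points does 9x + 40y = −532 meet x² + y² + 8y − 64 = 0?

0

Centre (0, −4), r² = 80. Distance² from centre to line = (372)²/1681 = 138384/1681.
Since d² > r², the line lies outside the circle.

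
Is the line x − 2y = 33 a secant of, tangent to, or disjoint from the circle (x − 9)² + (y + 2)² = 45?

disjoint

d² = (1·9 − 2·(−2) − (33))²/5 = 80; r² = 45.
Since d² > r², the line lies outside the circle.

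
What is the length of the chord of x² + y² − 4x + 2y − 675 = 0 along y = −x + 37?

8√2

The distance from (2, −1) to the line is 36/√2, and r² = 680.
Half the chord is √(r² − d²) = √(32), so the full chord is 8√2.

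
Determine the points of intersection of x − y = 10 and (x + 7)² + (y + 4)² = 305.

(−11, −21) and (10, 0)

Express y = x − 10 and substitute into the circle:
2x² + 2x − 220 = 0  ⟹  x² + x − 110 = 0
x = 10 or x = −11, giving (10, 0) and (−11, −21).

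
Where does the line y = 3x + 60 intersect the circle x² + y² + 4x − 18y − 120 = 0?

(−16, 12) and (−15, 15)

Substitute y = 3x + 60:
10x² + 310x + 2400 = 0  ⟹  x² + 31x + 240 = 0
x = −15 or x = −16, giving (−15, 15) and (−16, 12).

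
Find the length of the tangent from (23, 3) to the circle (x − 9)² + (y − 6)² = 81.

The centre is (9, 6) and r = 9. The square of the distance from P to the centre is 196 + 9 = 205.
The tangent meets the radius at right angles, so tangent² = |PO|² − r² = 205 − 81 = 124.

2√31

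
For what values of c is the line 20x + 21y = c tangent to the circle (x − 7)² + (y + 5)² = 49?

Tangency holds when the distance from the centre (7, −5) to the line equals the radius 7:
|20·7 + 21·(−5) − c| / √841 = 7
|c − (35)| = 7·29, so c = 238 or c = −168.

c = −168 or c = 238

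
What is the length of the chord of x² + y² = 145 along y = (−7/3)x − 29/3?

3√58

Centre (0, 0), r² = 145. Perpendicular distance d from centre to line = |29| / √58 = 29/√58.
Chord = 2√(r² − d²) = 2·√(261/2) = 3√58.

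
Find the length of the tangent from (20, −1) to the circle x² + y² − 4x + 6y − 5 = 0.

Centre (2, −3), r² = 18. |PO|² = (18)² + (2)² = 328.
The tangent meets the radius at right angles, so tangent² = |PO|² − r² = 328 − 18 = 310.

√310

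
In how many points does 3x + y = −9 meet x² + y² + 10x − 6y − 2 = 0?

Substituting the line into the circle gives 10x² + 82x + 133 = 0.
Δ = 6724 − 5320 = 1404.
Two real roots: the line is a secant.

2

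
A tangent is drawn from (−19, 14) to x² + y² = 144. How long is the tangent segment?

√413

The centre is (0, 0) and r = 12. The square of the distance from P to the centre is 361 + 196 = 557.
Power of the point: PT² = |PO|² − r² = 413, so PT = √413.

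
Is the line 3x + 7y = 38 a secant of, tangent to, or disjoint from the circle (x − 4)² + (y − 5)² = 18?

secant

Centre (4, 5), r² = 18. Distance² from centre to line = (9)²/58 = 81/58.
Since d² < r², the line cuts the circle twice.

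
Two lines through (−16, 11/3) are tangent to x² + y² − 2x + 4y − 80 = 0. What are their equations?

7x + 6y = −90 and 2x − 9y = −65

Let a tangent through (−16, 11/3) have slope m. Its distance from (1, −2) must equal √85:
(17m − (−17/3))² = 85(m² + 1)
54m² + 51m − 14 = 0, so m = −7/6 or m = 2/9.
With m = −7/6: 7x + 6y = −90. With m = 2/9: 2x − 9y = −65.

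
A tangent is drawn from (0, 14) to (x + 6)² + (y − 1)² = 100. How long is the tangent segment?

With centre O = (−6, 1), |OP|² = 205 and r² = 100.
The tangent meets the radius at right angles, so tangent² = |PO|² − r² = 205 − 100 = 105.

√105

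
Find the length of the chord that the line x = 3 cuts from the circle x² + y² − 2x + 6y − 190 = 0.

28

The line gives x = 3. Substituting into the circle:
y² + 6y − 187 = 0
y = 11 or y = −17, giving (3, 11) and (3, −17).
Chord length = distance between (3, 11) and (3, −17) = √784 = 28.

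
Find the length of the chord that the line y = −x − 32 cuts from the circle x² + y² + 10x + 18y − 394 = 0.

Centre (−5, −9), r² = 500. Perpendicular distance d from centre to line = |18| / √2 = 18/√2.
Chord = 2√(r² − d²) = 2·√(338) = 26√2.

26√2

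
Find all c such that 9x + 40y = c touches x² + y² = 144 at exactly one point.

c = −492 or c = 492

The line touches the circle iff its distance from (0, 0) is 12:
|9·0 + 40·0 − c| / √1681 = 12
|c| = 12·41, so c = 492 or c = −492.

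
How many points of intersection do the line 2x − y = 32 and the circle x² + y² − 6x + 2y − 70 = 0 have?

0

Substituting the line into the circle gives 5x² − 130x + 890 = 0.
Discriminant = (−130)² − 4·5·(890) = −900 < 0.
No real roots: the line does not meet the circle.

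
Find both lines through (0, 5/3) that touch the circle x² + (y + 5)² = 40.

Write the tangent as mx − y + (5/3 − m·(0)) = 0 and set its distance from the centre to 2√10:
(0m − (−20/3))² = 40(m² + 1)
9m² − 1 = 0, so m = −1/3 or m = 1/3.
With m = −1/3: x + 3y = 5. With m = 1/3: x − 3y = −5.

x + 3y = 5 and x − 3y = −5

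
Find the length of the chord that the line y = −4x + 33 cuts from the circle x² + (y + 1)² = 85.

2√17

The distance from (0, −1) to the line is 34/√17, and r² = 85.
Chord = 2√(r² − d²) = 2·√(17) = 2√17.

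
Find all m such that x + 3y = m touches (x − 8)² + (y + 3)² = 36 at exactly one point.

m = −1 ± 6√10

Tangency holds when the distance from the centre (8, −3) to the line equals the radius 6:
|1·8 + 3·(−3) − m| / √10 = 6
|m − (−1)| = 6√10.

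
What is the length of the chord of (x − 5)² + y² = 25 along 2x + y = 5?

4√5

The distance from (5, 0) to the line is 5/√5, and r² = 25.
Chord = 2√(r² − d²) = 2·√(20) = 4√5.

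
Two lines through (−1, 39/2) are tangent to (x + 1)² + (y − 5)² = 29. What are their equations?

Write the tangent as mx − y + (39/2 − m·(−1)) = 0 and set its distance from the centre to √29:
[m·(0) − (−29/2)]² = 29(m² + 1)
4m² − 25 = 0, so m = −5/2 or m = 5/2.
With m = −5/2: 5x + 2y = 34. With m = 5/2: 5x − 2y = −44.

5x + 2y = 34 and 5x − 2y = −44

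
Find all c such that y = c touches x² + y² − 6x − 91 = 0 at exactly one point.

c = −10 or c = 10

Tangency holds when the distance from the centre (3, 0) to the line equals the radius 10:
|0·3 + 1·0 − c| / √1 = 10
|c| = 10, so c = 10 or c = −10.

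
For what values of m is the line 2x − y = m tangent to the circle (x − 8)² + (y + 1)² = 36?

The line touches the circle iff its distance from (8, −1) is 6:
|2·8 − 1·(−1) − m| / √5 = 6
|m − (17)| = 6√5.

m = 17 ± 6√5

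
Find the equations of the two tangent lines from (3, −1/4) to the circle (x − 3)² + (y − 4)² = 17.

x − 4y = 4 and x + 4y = 2

Write the tangent as mx − y + (−1/4 − m·(3)) = 0 and set its distance from the centre to √17:
[m·(0) − (17/4)]² = 17(m² + 1)
16m² − 1 = 0, so m = 1/4 or m = −1/4.
Through (3, −1/4) these give x − 4y = 4 and x + 4y = 2.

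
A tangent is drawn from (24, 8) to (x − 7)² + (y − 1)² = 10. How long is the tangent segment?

2√82

Centre (7, 1), r² = 10. |PO|² = (17)² + (7)² = 338.
The tangent meets the radius at right angles, so tangent² = |PO|² − r² = 338 − 10 = 328.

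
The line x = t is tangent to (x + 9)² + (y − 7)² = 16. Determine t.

The line touches the circle iff its distance from (−9, 7) is 4:
|1·(−9) + 0·7 − t| / √1 = 4
|t − (−9)| = 4, so t = −5 or t = −13.

t = −13 or t = −5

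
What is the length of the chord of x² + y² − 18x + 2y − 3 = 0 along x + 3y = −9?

The distance from (9, −1) to the line is 15/√10, and r² = 85.
Half the chord is √(r² − d²) = √(125/2), so the full chord is 5√10.

5√10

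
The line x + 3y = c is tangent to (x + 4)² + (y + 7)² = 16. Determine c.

The line touches the circle iff its distance from (−4, −7) is 4:
|1·(−4) + 3·(−7) − c| / √10 = 4
|c − (−25)| = 4√10.

c = −25 ± 4√10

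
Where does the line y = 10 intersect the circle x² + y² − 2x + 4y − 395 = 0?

(−15, 10) and (17, 10)

Substitute y = 10:
x² − 2x − 255 = 0
x = 17 or x = −15, giving (17, 10) and (−15, 10).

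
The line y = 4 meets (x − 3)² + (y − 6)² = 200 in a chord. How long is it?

28

The distance from (3, 6) to the line is 2, and r² = 200.
Chord = 2√(r² − d²) = 2·√(196) = 28.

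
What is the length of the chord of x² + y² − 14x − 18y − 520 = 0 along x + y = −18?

12√2

The distance from (7, 9) to the line is 34/√2, and r² = 650.
Half the chord is √(r² − d²) = √(72), so the full chord is 12√2.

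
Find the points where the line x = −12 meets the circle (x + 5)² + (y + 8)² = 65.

(−12, −12) and (−12, −4)

The line gives x = −12. Substituting into the circle:
y² + 16y + 48 = 0
y = −4 or y = −12, giving (−12, −4) and (−12, −12).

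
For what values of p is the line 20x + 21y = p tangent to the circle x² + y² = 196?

p = −406 or p = 406

The line touches the circle iff its distance from (0, 0) is 14:
|20·0 + 21·0 − p| / √841 = 14
|p| = 14·29, so p = 406 or p = −406.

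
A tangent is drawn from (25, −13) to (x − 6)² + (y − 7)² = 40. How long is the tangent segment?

√721

Centre (6, 7), r² = 40. |PO|² = (19)² + (−20)² = 761.
By the tangent–radius right angle, tangent length = √(|PO|² − r²) = √721.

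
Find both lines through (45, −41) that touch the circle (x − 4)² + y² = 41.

Let a tangent through (45, −41) have slope m. Its distance from (4, 0) must equal √41:
[m·(−41) − (41)]² = 41(m² + 1)
20m² + 41m + 20 = 0, so m = −4/5 or m = −5/4.
Through (45, −41) these give 4x + 5y = −25 and 5x + 4y = 61.

4x + 5y = −25 and 5x + 4y = 61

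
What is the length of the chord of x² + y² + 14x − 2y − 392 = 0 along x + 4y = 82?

The distance from (−7, 1) to the line is 85/√17, and r² = 442.
Half the chord is √(r² − d²) = √(17), so the full chord is 2√17.

2√17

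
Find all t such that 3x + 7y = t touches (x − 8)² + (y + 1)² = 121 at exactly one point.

t = 17 ± 11√58

The line touches the circle iff its distance from (8, −1) is 11:
|3·8 + 7·(−1) − t| / √58 = 11
|t − (17)| = 11√58.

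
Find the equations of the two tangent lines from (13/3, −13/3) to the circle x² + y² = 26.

x − 5y = 26 and 5x − y = 26

Write the tangent as mx − y + (−13/3 − m·(13/3)) = 0 and set its distance from the centre to √26:
[m·(−13/3) − (13/3)]² = 26(m² + 1)
5m² − 26m + 5 = 0, so m = 1/5 or m = 5.
With m = 1/5: x − 5y = 26. With m = 5: 5x − y = 26.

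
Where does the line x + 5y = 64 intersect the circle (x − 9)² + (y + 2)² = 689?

(−11, 15) and (34, 6)

From the line, y = (64 − x)/5. Substituting:
26x² − 598x − 9724 = 0  ⟹  x² − 23x − 374 = 0
x = 34 or x = −11, giving (34, 6) and (−11, 15).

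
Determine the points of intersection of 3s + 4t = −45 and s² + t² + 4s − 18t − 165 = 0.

(−15, 0) and (−7, −6)

Express t = (−45 − 3s)/4 and substitute into the circle:
25s² + 550s + 2625 = 0  ⟹  s² + 22s + 105 = 0
s = −7 or s = −15, giving (−7, −6) and (−15, 0).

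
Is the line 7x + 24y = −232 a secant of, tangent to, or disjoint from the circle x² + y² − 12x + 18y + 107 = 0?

Substituting the line into the circle gives 625x² − 6688x + 15232 = 0.
Discriminant = (−6688)² − 4·625·(15232) = 6649344 > 0.
Two real roots: the line is a secant.

secant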